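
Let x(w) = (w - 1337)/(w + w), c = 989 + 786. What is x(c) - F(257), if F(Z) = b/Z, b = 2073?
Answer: -3623292/456175 ≈ -7.9428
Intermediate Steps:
c = 1775
F(Z) = 2073/Z
x(w) = (-1337 + w)/(2*w) (x(w) = (-1337 + w)/((2*w)) = (-1337 + w)*(1/(2*w)) = (-1337 + w)/(2*w))
x(c) - F(257) = (1/2)*(-1337 + 1775)/1775 - 2073/257 = (1/2)*(1/1775)*438 - 2073/257 = 219/1775 - 1*2073/257 = 219/1775 - 2073/257 = -3623292/456175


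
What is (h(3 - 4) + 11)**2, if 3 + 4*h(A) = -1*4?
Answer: 1369/16 ≈ 85.563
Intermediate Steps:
h(A) = -7/4 (h(A) = -3/4 + (-1*4)/4 = -3/4 + (1/4)*(-4) = -3/4 - 1 = -7/4)
(h(3 - 4) + 11)**2 = (-7/4 + 11)**2 = (37/4)**2 = 1369/16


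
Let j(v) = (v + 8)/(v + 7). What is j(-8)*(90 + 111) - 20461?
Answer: -20461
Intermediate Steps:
j(v) = (8 + v)/(7 + v)
j(-8)*(90 + 111) - 20461 = ((8 - 8)/(7 - 8))*(90 + 111) - 20461 = (0/(-1))*201 - 20461 = -1*0*201 - 20461 = 0*201 - 20461 = 0 - 20461 = -20461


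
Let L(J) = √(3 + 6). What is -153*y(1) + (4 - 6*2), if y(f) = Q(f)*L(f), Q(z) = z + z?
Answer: -926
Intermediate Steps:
L(J) = 3 (L(J) = √9 = 3)
Q(z) = 2*z
y(f) = 6*f (y(f) = (2*f)*3 = 6*f)
-153*y(1) + (4 - 6*2) = -918 + (4 - 6*2) = -153*6 + (4 - 12) = -918 - 8 = -926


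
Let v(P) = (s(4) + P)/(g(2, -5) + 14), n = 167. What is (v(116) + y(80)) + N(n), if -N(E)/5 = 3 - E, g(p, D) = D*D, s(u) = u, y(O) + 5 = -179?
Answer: 8308/13 ≈ 639.08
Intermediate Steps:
y(O) = -184 (y(O) = -5 - 179 = -184)
g(p, D) = D²
v(P) = 4/39 + P/39 (v(P) = (4 + P)/((-5)² + 14) = (4 + P)/(25 + 14) = (4 + P)/39 = (4 + P)*(1/39) = 4/39 + P/39)
N(E) = -15 + 5*E (N(E) = -5*(3 - E) = -15 + 5*E)
(v(116) + y(80)) + N(n) = ((4/39 + (1/39)*116) - 184) + (-15 + 5*167) = ((4/39 + 116/39) - 184) + (-15 + 835) = (40/13 - 184) + 820 = -2352/13 + 820 = 8308/13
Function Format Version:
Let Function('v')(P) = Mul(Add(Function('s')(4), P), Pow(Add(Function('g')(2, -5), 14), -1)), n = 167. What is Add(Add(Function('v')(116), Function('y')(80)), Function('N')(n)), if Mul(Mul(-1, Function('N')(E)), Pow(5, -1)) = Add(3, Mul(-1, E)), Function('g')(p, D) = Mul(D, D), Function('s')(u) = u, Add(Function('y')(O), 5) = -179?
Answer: Rational(8308, 13) ≈ 639.08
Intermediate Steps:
Function('y')(O) = -184 (Function('y')(O) = Add(-5, -179) = -184)
Function('g')(p, D) = Pow(D, 2)
Function('v')(P) = Add(Rational(4, 39), Mul(Rational(1, 39), P)) (Function('v')(P) = Mul(Add(4, P), Pow(Add(Pow(-5, 2), 14), -1)) = Mul(Add(4, P), Pow(Add(25, 14), -1)) = Mul(Add(4, P), Pow(39, -1)) = Mul(Add(4, P), Rational(1, 39)) = Add(Rational(4, 39), Mul(Rational(1, 39), P)))
Function('N')(E) = Add(-15, Mul(5, E)) (Function('N')(E) = Mul(-5, Add(3, Mul(-1, E))) = Add(-15, Mul(5, E)))
Add(Add(Function('v')(116), Function('y')(80)), Function('N')(n)) = Add(Add(Add(Rational(4, 39), Mul(Rational(1, 39), 116)), -184), Add(-15, Mul(5, 167))) = Add(Add(Add(Rational(4, 39), Rational(116, 39)), -184), Add(-15, 835)) = Add(Add(Rational(40, 13), -184), 820) = Add(Rational(-2352, 13), 820) = Rational(8308, 13)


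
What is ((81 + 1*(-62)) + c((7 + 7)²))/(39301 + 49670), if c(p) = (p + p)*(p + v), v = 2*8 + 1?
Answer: 83515/88971 ≈ 0.93868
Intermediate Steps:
v = 17 (v = 16 + 1 = 17)
c(p) = 2*p*(17 + p) (c(p) = (p + p)*(p + 17) = (2*p)*(17 + p) = 2*p*(17 + p))
((81 + 1*(-62)) + c((7 + 7)²))/(39301 + 49670) = ((81 + 1*(-62)) + 2*(7 + 7)²*(17 + (7 + 7)²))/(39301 + 49670) = ((81 - 62) + 2*14²*(17 + 14²))/88971 = (19 + 2*196*(17 + 196))*(1/88971) = (19 + 2*196*213)*(1/88971) = (19 + 83496)*(1/88971) = 83515*(1/88971) = 83515/88971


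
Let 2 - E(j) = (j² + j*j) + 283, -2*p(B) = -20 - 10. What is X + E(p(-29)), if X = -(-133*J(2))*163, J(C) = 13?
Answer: 281096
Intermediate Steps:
p(B) = 15 (p(B) = -(-20 - 10)/2 = -½*(-30) = 15)
X = 281827 (X = -(-133*13)*163 = -(-1729)*163 = -1*(-281827) = 281827)
E(j) = -281 - 2*j² (E(j) = 2 - ((j² + j*j) + 283) = 2 - ((j² + j²) + 283) = 2 - (2*j² + 283) = 2 - (283 + 2*j²) = 2 + (-283 - 2*j²) = -281 - 2*j²)
X + E(p(-29)) = 281827 + (-281 - 2*15²) = 281827 + (-281 - 2*225) = 281827 + (-281 - 450) = 281827 - 731 = 281096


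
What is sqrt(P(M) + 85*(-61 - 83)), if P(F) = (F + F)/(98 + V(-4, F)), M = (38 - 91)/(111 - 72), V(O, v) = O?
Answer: 7*I*sqrt(839288541)/1833 ≈ 110.63*I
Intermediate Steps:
M = -53/39 ≈ -1.3590
P(F) = F/47 (P(F) = (F + F)/(98 - 4) = (2*F)/94 = (2*F)*(1/94) = F/47)
sqrt(P(M) + 85*(-61 - 83)) = sqrt((1/47)*(-53/39) + 85*(-61 - 83)) = sqrt(-53/1833 + 85*(-144)) = sqrt(-53/1833 - 12240) = sqrt(-22435973/1833) = 7*I*sqrt(839288541)/1833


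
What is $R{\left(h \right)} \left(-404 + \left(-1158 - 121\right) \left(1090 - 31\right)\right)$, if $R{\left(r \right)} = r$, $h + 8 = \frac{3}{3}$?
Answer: $9484055$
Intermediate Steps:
$h = -7$ ($h = -8 + \frac{3}{3} = -8 + 3 \cdot \frac{1}{3} = -8 + 1 = -7$)
$R{\left(h \right)} \left(-404 + \left(-1158 - 121\right) \left(1090 - 31\right)\right) = - 7 \left(-404 + \left(-1158 - 121\right) \left(1090 - 31\right)\right) = - 7 \left(-404 - 1354461\right) = \left(-7\right) \left(-1354865\right) = 9484055$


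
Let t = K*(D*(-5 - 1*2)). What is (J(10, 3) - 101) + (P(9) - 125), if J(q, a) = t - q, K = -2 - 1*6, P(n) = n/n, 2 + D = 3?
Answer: -179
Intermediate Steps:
D = 1 (D = -2 + 3 = 1)
P(n) = 1
K = -8 (K = -2 - 6 = -8)
t = 56 (t = -8*(-5 - 1*2) = -8*(-5 - 2) = -8*(-7) = 56)
J(q, a) = 56 - q
(J(10, 3) - 101) + (P(9) - 125) = ((56 - 1*10) - 101) + (1 - 125) = ((56 - 10) - 101) - 124 = (46 - 101) - 124 = -55 - 124 = -179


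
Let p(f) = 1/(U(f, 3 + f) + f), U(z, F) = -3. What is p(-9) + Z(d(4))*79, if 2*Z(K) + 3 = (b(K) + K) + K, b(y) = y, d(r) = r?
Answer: 4265/12 ≈ 355.42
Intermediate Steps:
p(f) = 1/(-3 + f)
Z(K) = -3/2 + 3*K/2 (Z(K) = -3/2 + ((K + K) + K)/2 = -3/2 + (2*K + K)/2 = -3/2 + (3*K)/2 = -3/2 + 3*K/2)
p(-9) + Z(d(4))*79 = 1/(-3 - 9) + (-3/2 + (3/2)*4)*79 = 1/(-12) + (-3/2 + 6)*79 = -1/12 + (9/2)*79 = -1/12 + 711/2 = 4265/12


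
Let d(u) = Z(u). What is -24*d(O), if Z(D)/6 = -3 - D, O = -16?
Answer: -1872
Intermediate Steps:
Z(D) = -18 - 6*D (Z(D) = 6*(-3 - D) = -18 - 6*D)
d(u) = -18 - 6*u
-24*d(O) = -24*(-18 - 6*(-16)) = -24*(-18 + 96) = -24*78 = -1872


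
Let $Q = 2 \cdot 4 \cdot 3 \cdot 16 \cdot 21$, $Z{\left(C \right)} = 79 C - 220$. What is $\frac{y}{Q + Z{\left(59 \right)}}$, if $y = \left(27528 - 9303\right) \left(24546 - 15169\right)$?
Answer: $\frac{34179165}{2501} \approx 13666.0$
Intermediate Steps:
$Z{\left(C \right)} = -220 + 79 C$
$y = 170895825$ ($y = 18225 \cdot 9377 = 170895825$)
$Q = 8064$ ($Q = 8 \cdot 3 \cdot 16 \cdot 21 = 24 \cdot 16 \cdot 21 = 384 \cdot 21 = 8064$)
$\frac{y}{Q + Z{\left(59 \right)}} = \frac{170895825}{8064 + \left(-220 + 79 \cdot 59\right)} = \frac{170895825}{8064 + \left(-220 + 4661\right)} = \frac{170895825}{8064 + 4441} = \frac{170895825}{12505} = 170895825 \cdot \frac{1}{12505} = \frac{34179165}{2501}$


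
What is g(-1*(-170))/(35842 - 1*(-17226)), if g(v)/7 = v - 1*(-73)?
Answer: 1701/53068 ≈ 0.032053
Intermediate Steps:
g(v) = 511 + 7*v (g(v) = 7*(v - 1*(-73)) = 7*(v + 73) = 7*(73 + v) = 511 + 7*v)
g(-1*(-170))/(35842 - 1*(-17226)) = (511 + 7*(-1*(-170)))/(35842 - 1*(-17226)) = (511 + 7*170)/(35842 + 17226) = (511 + 1190)/53068 = 1701*(1/53068) = 1701/53068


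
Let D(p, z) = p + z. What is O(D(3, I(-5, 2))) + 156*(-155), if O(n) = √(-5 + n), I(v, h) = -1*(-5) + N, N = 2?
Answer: -24180 + √5 ≈ -24178.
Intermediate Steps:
I(v, h) = 7 (I(v, h) = -1*(-5) + 2 = 5 + 2 = 7)
O(D(3, I(-5, 2))) + 156*(-155) = √(-5 + (3 + 7)) + 156*(-155) = √(-5 + 10) - 24180 = √5 - 24180 = -24180 + √5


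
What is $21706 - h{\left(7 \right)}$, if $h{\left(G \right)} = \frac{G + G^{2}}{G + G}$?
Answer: $21702$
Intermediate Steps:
$h{\left(G \right)} = \frac{G + G^{2}}{2 G}$
$21706 - h{\left(7 \right)} = 21706 - \left(\frac{1}{2} + \frac{1}{2} \cdot 7\right) = 21706 - \left(\frac{1}{2} + \frac{7}{2}\right) = 21706 - 4 = 21702$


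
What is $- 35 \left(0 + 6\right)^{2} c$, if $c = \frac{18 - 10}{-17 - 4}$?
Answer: $480$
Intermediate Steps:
$c = - \frac{8}{21}$ ($c = \frac{8}{-21} = 8 \left(- \frac{1}{21}\right) = - \frac{8}{21} \approx -0.38095$)
$- 35 \left(0 + 6\right)^{2} c = - 35 \left(0 + 6\right)^{2} \left(- \frac{8}{21}\right) = - 35 \cdot 6^{2} \left(- \frac{8}{21}\right) = \left(-35\right) 36 \left(- \frac{8}{21}\right) = \left(-1260\right) \left(- \frac{8}{21}\right) = 480$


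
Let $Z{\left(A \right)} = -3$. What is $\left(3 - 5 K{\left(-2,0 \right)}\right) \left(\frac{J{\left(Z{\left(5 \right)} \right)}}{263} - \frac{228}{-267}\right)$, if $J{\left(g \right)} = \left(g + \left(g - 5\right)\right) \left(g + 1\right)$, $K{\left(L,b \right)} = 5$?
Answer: $- \frac{482812}{23407} \approx -20.627$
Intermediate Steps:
$J{\left(g \right)} = \left(1 + g\right) \left(-5 + 2 g\right)$ ($J{\left(g \right)} = \left(g + \left(g - 5\right)\right) \left(1 + g\right) = \left(g + \left(-5 + g\right)\right) \left(1 + g\right) = \left(-5 + 2 g\right) \left(1 + g\right) = \left(1 + g\right) \left(-5 + 2 g\right)$)
$\left(3 - 5 K{\left(-2,0 \right)}\right) \left(\frac{J{\left(Z{\left(5 \right)} \right)}}{263} - \frac{228}{-267}\right) = \left(3 - 5 \cdot 5\right) \left(\frac{-5 - -9 + 2 \left(-3\right)^{2}}{263} - \frac{228}{-267}\right) = \left(3 - 25\right) \left(\left(-5 + 9 + 2 \cdot 9\right) \frac{1}{263} - - \frac{76}{89}\right) = \left(3 - 25\right) \left(\left(-5 + 9 + 18\right) \frac{1}{263} + \frac{76}{89}\right) = - 22 \left(22 \cdot \frac{1}{263} + \frac{76}{89}\right) = - 22 \left(\frac{22}{263} + \frac{76}{89}\right) = \left(-22\right) \frac{21946}{23407} = - \frac{482812}{23407}$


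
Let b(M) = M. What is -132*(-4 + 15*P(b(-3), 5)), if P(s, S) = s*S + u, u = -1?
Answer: 32208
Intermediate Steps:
P(s, S) = -1 + S*s (P(s, S) = s*S - 1 = S*s - 1 = -1 + S*s)
-132*(-4 + 15*P(b(-3), 5)) = -132*(-4 + 15*(-1 + 5*(-3))) = -132*(-4 + 15*(-1 - 15)) = -132*(-4 + 15*(-16)) = -132*(-4 - 240) = -132*(-244) = 32208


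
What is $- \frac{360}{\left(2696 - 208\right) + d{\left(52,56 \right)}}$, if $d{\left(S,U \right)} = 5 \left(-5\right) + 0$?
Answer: $- \frac{120}{821} \approx -0.14616$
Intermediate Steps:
$d{\left(S,U \right)} = -25$ ($d{\left(S,U \right)} = -25 + 0 = -25$)
$- \frac{360}{\left(2696 - 208\right) + d{\left(52,56 \right)}} = - \frac{360}{\left(2696 - 208\right) - 25} = - \frac{360}{2488 - 25} = - \frac{360}{2463} = \left(-360\right) \frac{1}{2463} = - \frac{120}{821}$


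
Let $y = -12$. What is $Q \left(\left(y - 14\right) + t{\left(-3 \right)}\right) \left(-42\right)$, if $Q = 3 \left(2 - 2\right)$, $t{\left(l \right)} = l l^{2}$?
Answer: $0$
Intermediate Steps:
$t{\left(l \right)} = l^{3}$
$Q = 0$ ($Q = 3 \cdot 0 = 0$)
$Q \left(\left(y - 14\right) + t{\left(-3 \right)}\right) \left(-42\right) = 0 \left(\left(-12 - 14\right) + \left(-3\right)^{3}\right) \left(-42\right) = 0 \left(-26 - 27\right) \left(-42\right) = 0 \left(-53\right) \left(-42\right) = 0 \left(-42\right) = 0$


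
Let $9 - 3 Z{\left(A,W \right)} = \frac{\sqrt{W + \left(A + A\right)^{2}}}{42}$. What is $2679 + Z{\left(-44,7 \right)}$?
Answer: $2682 - \frac{\sqrt{7751}}{126} \approx 2681.3$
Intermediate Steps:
$Z{\left(A,W \right)} = 3 - \frac{\sqrt{W + 4 A^{2}}}{126}$ ($Z{\left(A,W \right)} = 3 - \frac{\sqrt{W + \left(A + A\right)^{2}} \cdot \frac{1}{42}}{3} = 3 - \frac{\sqrt{W + \left(2 A\right)^{2}} \cdot \frac{1}{42}}{3} = 3 - \frac{\sqrt{W + 4 A^{2}} \cdot \frac{1}{42}}{3} = 3 - \frac{\frac{1}{42} \sqrt{W + 4 A^{2}}}{3} = 3 - \frac{\sqrt{W + 4 A^{2}}}{126}$)
$2679 + Z{\left(-44,7 \right)} = 2679 + \left(3 - \frac{\sqrt{7 + 4 \left(-44\right)^{2}}}{126}\right) = 2679 + \left(3 - \frac{\sqrt{7 + 4 \cdot 1936}}{126}\right) = 2679 + \left(3 - \frac{\sqrt{7 + 7744}}{126}\right) = 2679 + \left(3 - \frac{\sqrt{7751}}{126}\right) = 2682 - \frac{\sqrt{7751}}{126}$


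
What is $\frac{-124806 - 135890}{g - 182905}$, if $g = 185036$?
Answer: $- \frac{260696}{2131} \approx -122.34$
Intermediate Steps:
$\frac{-124806 - 135890}{g - 182905} = \frac{-124806 - 135890}{185036 - 182905} = - \frac{260696}{2131}$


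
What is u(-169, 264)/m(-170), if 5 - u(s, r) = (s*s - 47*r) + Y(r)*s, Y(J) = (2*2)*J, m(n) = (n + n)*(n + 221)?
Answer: -2387/255 ≈ -9.3608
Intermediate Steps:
m(n) = 2*n*(221 + n) (m(n) = (2*n)*(221 + n) = 2*n*(221 + n))
Y(J) = 4*J
u(s, r) = 5 - s² + 47*r - 4*r*s (u(s, r) = 5 - ((s*s - 47*r) + (4*r)*s) = 5 - ((s² - 47*r) + 4*r*s) = 5 - (s² - 47*r + 4*r*s) = 5 + (-s² + 47*r - 4*r*s) = 5 - s² + 47*r - 4*r*s)
u(-169, 264)/m(-170) = (5 - 1*(-169)² + 47*264 - 4*264*(-169))/((2*(-170)*(221 - 170))) = (5 - 1*28561 + 12408 + 178464)/((2*(-170)*51)) = (5 - 28561 + 12408 + 178464)/(-17340) = 162316*(-1/17340) = -2387/255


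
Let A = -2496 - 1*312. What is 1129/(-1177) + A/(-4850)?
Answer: -1085317/2854225 ≈ -0.38025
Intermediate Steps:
A = -2808 (A = -2496 - 312 = -2808)
1129/(-1177) + A/(-4850) = 1129/(-1177) - 2808/(-4850) = 1129*(-1/1177) - 2808*(-1/4850) = -1129/1177 + 1404/2425 = -1085317/2854225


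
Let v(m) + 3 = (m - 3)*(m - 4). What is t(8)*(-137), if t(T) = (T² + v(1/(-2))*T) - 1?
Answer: -22605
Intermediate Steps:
v(m) = -3 + (-4 + m)*(-3 + m) (v(m) = -3 + (m - 3)*(m - 4) = -3 + (-3 + m)*(-4 + m) = -3 + (-4 + m)*(-3 + m))
t(T) = -1 + T² + 51*T/4 (t(T) = (T² + (9 + (1/(-2))² - 7/(-2))*T) - 1 = (T² + (9 + (-½)² - 7*(-½))*T) - 1 = (T² + (9 + ¼ + 7/2)*T) - 1 = (T² + 51*T/4) - 1 = -1 + T² + 51*T/4)
t(8)*(-137) = (-1 + 8² + (51/4)*8)*(-137) = (-1 + 64 + 102)*(-137) = 165*(-137) = -22605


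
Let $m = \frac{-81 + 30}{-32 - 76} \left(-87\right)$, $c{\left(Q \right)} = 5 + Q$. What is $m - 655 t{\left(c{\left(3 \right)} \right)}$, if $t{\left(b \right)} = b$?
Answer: $- \frac{63373}{12} \approx -5281.1$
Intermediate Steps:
$m = - \frac{493}{12}$ ($m = - \frac{51}{-108} \left(-87\right) = \left(-51\right) \left(- \frac{1}{108}\right) \left(-87\right) = \frac{17}{36} \left(-87\right) = - \frac{493}{12} \approx -41.083$)
$m - 655 t{\left(c{\left(3 \right)} \right)} = - \frac{493}{12} - 655 \left(5 + 3\right) = - \frac{493}{12} - 5240 = - \frac{63373}{12}$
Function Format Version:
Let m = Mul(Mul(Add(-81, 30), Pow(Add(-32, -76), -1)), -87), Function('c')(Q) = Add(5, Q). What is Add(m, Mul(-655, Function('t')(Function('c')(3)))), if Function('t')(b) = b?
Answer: Rational(-63373, 12) ≈ -5281.1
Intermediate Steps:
m = Rational(-493, 12) (m = Mul(Mul(-51, Pow(-108, -1)), -87) = Mul(Mul(-51, Rational(-1, 108)), -87) = Mul(Rational(17, 36), -87) = Rational(-493, 12) ≈ -41.083)
Add(m, Mul(-655, Function('t')(Function('c')(3)))) = Add(Rational(-493, 12), Mul(-655, Add(5, 3))) = Add(Rational(-493, 12), Mul(-655, 8)) = Add(Rational(-493, 12), -5240) = Rational(-63373, 12)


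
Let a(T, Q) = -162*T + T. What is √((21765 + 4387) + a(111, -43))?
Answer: 91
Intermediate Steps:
a(T, Q) = -161*T
√((21765 + 4387) + a(111, -43)) = √((21765 + 4387) - 161*111) = √(26152 - 17871) = √8281 = 91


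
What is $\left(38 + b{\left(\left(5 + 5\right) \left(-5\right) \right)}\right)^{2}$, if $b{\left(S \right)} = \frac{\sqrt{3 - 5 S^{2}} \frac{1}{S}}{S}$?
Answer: $\frac{\left(95000 + i \sqrt{12497}\right)^{2}}{6250000} \approx 1444.0 + 3.3984 i$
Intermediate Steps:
$b{\left(S \right)} = \frac{\sqrt{3 - 5 S^{2}}}{S^{2}}$ ($b{\left(S \right)} = \frac{\frac{1}{S} \sqrt{3 - 5 S^{2}}}{S} = \frac{\sqrt{3 - 5 S^{2}}}{S^{2}}$)
$\left(38 + b{\left(\left(5 + 5\right) \left(-5\right) \right)}\right)^{2} = \left(38 + \frac{\sqrt{3 - 5 \left(\left(5 + 5\right) \left(-5\right)\right)^{2}}}{25 \left(5 + 5\right)^{2}}\right)^{2} = \left(38 + \frac{\sqrt{3 - 5 \left(10 \left(-5\right)\right)^{2}}}{2500}\right)^{2} = \left(38 + \frac{\sqrt{3 - 5 \left(-50\right)^{2}}}{2500}\right)^{2} = \left(38 + \frac{\sqrt{3 - 12500}}{2500}\right)^{2} = \left(38 + \frac{\sqrt{-12497}}{2500}\right)^{2} = \left(38 + \frac{i \sqrt{12497}}{2500}\right)^{2}$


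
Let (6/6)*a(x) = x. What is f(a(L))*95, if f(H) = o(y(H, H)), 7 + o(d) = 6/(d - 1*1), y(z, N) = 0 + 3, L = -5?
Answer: -380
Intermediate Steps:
a(x) = x
y(z, N) = 3
o(d) = -7 + 6/(-1 + d) (o(d) = -7 + 6/(d - 1*1) = -7 + 6/(d - 1) = -7 + 6/(-1 + d))
f(H) = -4 (f(H) = (13 - 7*3)/(-1 + 3) = (13 - 21)/2 = (1/2)*(-8) = -4)
f(a(L))*95 = -4*95 = -380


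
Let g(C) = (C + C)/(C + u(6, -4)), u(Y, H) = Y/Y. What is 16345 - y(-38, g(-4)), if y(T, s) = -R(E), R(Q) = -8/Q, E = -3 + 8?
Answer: 81717/5 ≈ 16343.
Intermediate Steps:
u(Y, H) = 1
E = 5
g(C) = 2*C/(1 + C) (g(C) = (C + C)/(C + 1) = (2*C)/(1 + C) = 2*C/(1 + C))
y(T, s) = 8/5 (y(T, s) = -(-8)/5 = -1*(-8/5) = 8/5)
16345 - y(-38, g(-4)) = 16345 - 1*8/5 = 16345 - 8/5 = 81717/5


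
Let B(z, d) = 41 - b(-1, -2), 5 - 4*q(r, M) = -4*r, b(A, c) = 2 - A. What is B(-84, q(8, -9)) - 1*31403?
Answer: -31365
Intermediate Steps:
q(r, M) = 5/4 + r (q(r, M) = 5/4 - (-1)*r = 5/4 + r)
B(z, d) = 38 (B(z, d) = 41 - (2 - 1*(-1)) = 41 - (2 + 1) = 41 - 1*3 = 41 - 3 = 38)
B(-84, q(8, -9)) - 1*31403 = 38 - 1*31403 = 38 - 31403 = -31365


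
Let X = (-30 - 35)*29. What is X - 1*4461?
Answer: -6346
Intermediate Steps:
X = -1885 (X = -65*29 = -1885)
X - 1*4461 = -1885 - 1*4461 = -1885 - 4461 = -6346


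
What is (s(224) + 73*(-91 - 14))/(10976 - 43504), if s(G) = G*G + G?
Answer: -42735/32528 ≈ -1.3138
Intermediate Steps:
s(G) = G + G**2 (s(G) = G**2 + G = G + G**2)
(s(224) + 73*(-91 - 14))/(10976 - 43504) = (224*(1 + 224) + 73*(-91 - 14))/(10976 - 43504) = (224*225 + 73*(-105))/(-32528) = (50400 - 7665)*(-1/32528) = 42735*(-1/32528) = -42735/32528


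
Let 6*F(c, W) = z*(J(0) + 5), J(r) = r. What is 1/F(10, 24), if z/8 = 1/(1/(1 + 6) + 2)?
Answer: 9/28 ≈ 0.32143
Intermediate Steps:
z = 56/15 (z = 8/(1/(1 + 6) + 2) = 8/(1/7 + 2) = 8/(15/7) = 8*(7/15) = 56/15 ≈ 3.7333)
F(c, W) = 28/9 (F(c, W) = (56*(0 + 5)/15)/6 = ((56/15)*5)/6 = (1/6)*(56/3) = 28/9)
1/F(10, 24) = 1/(28/9) = 9/28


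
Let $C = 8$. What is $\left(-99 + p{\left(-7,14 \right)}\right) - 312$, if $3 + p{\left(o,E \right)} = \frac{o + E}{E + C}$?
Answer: $- \frac{9101}{22} \approx -413.68$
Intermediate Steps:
$p{\left(o,E \right)} = -3 + \frac{E + o}{8 + E}$ ($p{\left(o,E \right)} = -3 + \frac{o + E}{E + 8} = -3 + \frac{E + o}{8 + E}$)
$\left(-99 + p{\left(-7,14 \right)}\right) - 312 = \left(-99 + \frac{-24 - 7 - 28}{8 + 14}\right) - 312 = \left(-99 + \frac{-24 - 7 - 28}{22}\right) - 312 = \left(-99 + \frac{1}{22} \left(-59\right)\right) - 312 = \left(-99 - \frac{59}{22}\right) - 312 = - \frac{2237}{22} - 312 = - \frac{9101}{22}$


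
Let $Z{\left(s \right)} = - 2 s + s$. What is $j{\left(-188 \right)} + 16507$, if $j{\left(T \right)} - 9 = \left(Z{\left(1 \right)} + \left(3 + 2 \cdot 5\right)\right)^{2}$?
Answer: $16660$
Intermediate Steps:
$Z{\left(s \right)} = - s$
$j{\left(T \right)} = 153$ ($j{\left(T \right)} = 9 + \left(\left(-1\right) 1 + \left(3 + 2 \cdot 5\right)\right)^{2} = 9 + \left(-1 + \left(3 + 10\right)\right)^{2} = 9 + \left(-1 + 13\right)^{2} = 9 + 12^{2} = 9 + 144 = 153$)
$j{\left(-188 \right)} + 16507 = 153 + 16507 = 16660$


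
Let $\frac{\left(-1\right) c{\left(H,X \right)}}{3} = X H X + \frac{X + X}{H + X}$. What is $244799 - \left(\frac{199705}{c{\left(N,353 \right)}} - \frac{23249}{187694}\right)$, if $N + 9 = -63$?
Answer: $\frac{86877958008379232090}{354894900232431} \approx 2.448 \cdot 10^{5}$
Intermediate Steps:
$N = -72$ ($N = -9 - 63 = -72$)
$c{\left(H,X \right)} = - \frac{6 X}{H + X} - 3 H X^{2}$ ($c{\left(H,X \right)} = - 3 \left(X H X + \frac{X + X}{H + X}\right) = - 3 \left(H X X + \frac{2 X}{H + X}\right) = - 3 \left(H X^{2} + \frac{2 X}{H + X}\right) = - \frac{6 X}{H + X} - 3 H X^{2}$)
$244799 - \left(\frac{199705}{c{\left(N,353 \right)}} - \frac{23249}{187694}\right) = 244799 - \left(\frac{199705}{\left(-3\right) 353 \frac{1}{-72 + 353} \left(2 - 72 \cdot 353^{2} + 353 \left(-72\right)^{2}\right)} - \frac{23249}{187694}\right) = 244799 - \left(\frac{199705}{\left(-3\right) 353 \cdot \frac{1}{281} \left(2 - 8971848 + 353 \cdot 5184\right)} - \frac{23249}{187694}\right) = 244799 - \left(\frac{199705}{\left(-3\right) 353 \cdot \frac{1}{281} \left(2 - 8971848 + 1829952\right)} - \frac{23249}{187694}\right) = 244799 - \left(\frac{199705}{\left(-3\right) 353 \cdot \frac{1}{281} \left(-7141894\right)} - \frac{23249}{187694}\right) = 244799 - \left(\frac{199705}{\frac{7563265746}{281}} - \frac{23249}{187694}\right) = 244799 - \left(199705 \cdot \frac{281}{7563265746} - \frac{23249}{187694}\right) = 244799 - \left(\frac{56117105}{7563265746} - \frac{23249}{187694}\right) = 244799 - - \frac{41326380355721}{354894900232431} = 244799 + \frac{41326380355721}{354894900232431} = \frac{86877958008379232090}{354894900232431}$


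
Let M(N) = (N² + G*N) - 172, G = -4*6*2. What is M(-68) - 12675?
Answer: -4959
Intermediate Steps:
G = -48 (G = -24*2 = -48)
M(N) = -172 + N² - 48*N (M(N) = (N² - 48*N) - 172 = -172 + N² - 48*N)
M(-68) - 12675 = (-172 + (-68)² - 48*(-68)) - 12675 = (-172 + 4624 + 3264) - 12675 = 7716 - 12675 = -4959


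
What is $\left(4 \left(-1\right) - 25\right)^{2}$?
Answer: $841$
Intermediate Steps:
$\left(4 \left(-1\right) - 25\right)^{2} = \left(-4 - 25\right)^{2} = \left(-29\right)^{2} = 841$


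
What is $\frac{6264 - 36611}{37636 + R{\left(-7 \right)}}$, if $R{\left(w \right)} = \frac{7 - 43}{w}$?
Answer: $- \frac{212429}{263488} \approx -0.80622$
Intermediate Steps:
$R{\left(w \right)} = - \frac{36}{w}$
$\frac{6264 - 36611}{37636 + R{\left(-7 \right)}} = \frac{6264 - 36611}{37636 - \frac{36}{-7}} = - \frac{30347}{37636 - - \frac{36}{7}} = - \frac{30347}{37636 + \frac{36}{7}} = - \frac{30347}{\frac{263488}{7}} = \left(-30347\right) \frac{7}{263488} = - \frac{212429}{263488}$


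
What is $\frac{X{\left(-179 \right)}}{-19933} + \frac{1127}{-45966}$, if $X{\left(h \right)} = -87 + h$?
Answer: $- \frac{10237535}{916240278} \approx -0.011173$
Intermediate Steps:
$\frac{X{\left(-179 \right)}}{-19933} + \frac{1127}{-45966} = \frac{-87 - 179}{-19933} + \frac{1127}{-45966} = \left(-266\right) \left(- \frac{1}{19933}\right) + 1127 \left(- \frac{1}{45966}\right) = \frac{266}{19933} - \frac{1127}{45966} = - \frac{10237535}{916240278}$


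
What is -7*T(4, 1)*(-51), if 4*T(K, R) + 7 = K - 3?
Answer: -1071/2 ≈ -535.50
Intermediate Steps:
T(K, R) = -5/2 + K/4 (T(K, R) = -7/4 + (K - 3)/4 = -7/4 + (-3 + K)/4 = -7/4 + (-¾ + K/4) = -5/2 + K/4)
-7*T(4, 1)*(-51) = -7*(-5/2 + (¼)*4)*(-51) = -7*(-5/2 + 1)*(-51) = -(-21)*(-51)/2 = -7*153/2 = -1071/2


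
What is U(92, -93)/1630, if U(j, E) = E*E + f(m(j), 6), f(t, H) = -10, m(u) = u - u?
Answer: 53/10 ≈ 5.3000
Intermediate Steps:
m(u) = 0
U(j, E) = -10 + E**2 (U(j, E) = E*E - 10 = E**2 - 10 = -10 + E**2)
U(92, -93)/1630 = (-10 + (-93)**2)/1630 = (-10 + 8649)*(1/1630) = 8639*(1/1630) = 53/10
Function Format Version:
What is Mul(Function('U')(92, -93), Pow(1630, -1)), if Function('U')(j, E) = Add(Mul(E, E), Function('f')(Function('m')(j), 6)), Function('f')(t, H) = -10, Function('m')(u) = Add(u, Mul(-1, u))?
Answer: Rational(53, 10) ≈ 5.3000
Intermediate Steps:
Function('m')(u) = 0
Function('U')(j, E) = Add(-10, Pow(E, 2)) (Function('U')(j, E) = Add(Mul(E, E), -10) = Add(Pow(E, 2), -10) = Add(-10, Pow(E, 2)))
Mul(Function('U')(92, -93), Pow(1630, -1)) = Mul(Add(-10, Pow(-93, 2)), Pow(1630, -1)) = Mul(Add(-10, 8649), Rational(1, 1630)) = Mul(8639, Rational(1, 1630)) = Rational(53, 10)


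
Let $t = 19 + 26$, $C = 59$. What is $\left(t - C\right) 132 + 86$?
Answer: $-1762$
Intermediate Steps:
$t = 45$
$\left(t - C\right) 132 + 86 = \left(45 - 59\right) 132 + 86 = \left(-14\right) 132 + 86 = -1848 + 86 = -1762$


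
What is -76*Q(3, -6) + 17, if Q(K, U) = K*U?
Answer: 1385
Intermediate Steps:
-76*Q(3, -6) + 17 = -228*(-6) + 17 = -76*(-18) + 17 = 1368 + 17 = 1385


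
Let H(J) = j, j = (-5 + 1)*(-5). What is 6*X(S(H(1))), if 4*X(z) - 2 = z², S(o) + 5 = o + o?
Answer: 3681/2 ≈ 1840.5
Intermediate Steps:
j = 20 (j = -4*(-5) = 20)
H(J) = 20
S(o) = -5 + 2*o (S(o) = -5 + (o + o) = -5 + 2*o)
X(z) = ½ + z²/4
6*X(S(H(1))) = 6*(½ + (-5 + 2*20)²/4) = 6*(½ + (-5 + 40)²/4) = 6*(½ + (¼)*35²) = 6*(½ + (¼)*1225) = 6*(½ + 1225/4) = 6*(1227/4) = 3681/2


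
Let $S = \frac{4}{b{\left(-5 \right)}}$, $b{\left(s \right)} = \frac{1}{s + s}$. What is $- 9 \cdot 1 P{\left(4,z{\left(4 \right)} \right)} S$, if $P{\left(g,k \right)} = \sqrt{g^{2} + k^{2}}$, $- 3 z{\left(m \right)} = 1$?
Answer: $120 \sqrt{145} \approx 1445.0$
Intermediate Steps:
$b{\left(s \right)} = \frac{1}{2 s}$
$z{\left(m \right)} = - \frac{1}{3}$ ($z{\left(m \right)} = \left(- \frac{1}{3}\right) 1 = - \frac{1}{3}$)
$S = -40$ ($S = \frac{4}{\frac{1}{2} \frac{1}{-5}} = \frac{4}{\frac{1}{2} \left(- \frac{1}{5}\right)} = \frac{4}{- \frac{1}{10}} = 4 \left(-10\right) = -40$)
$- 9 \cdot 1 P{\left(4,z{\left(4 \right)} \right)} S = - 9 \cdot 1 \sqrt{4^{2} + \left(- \frac{1}{3}\right)^{2}} \left(-40\right) = - 9 \cdot 1 \sqrt{16 + \frac{1}{9}} \left(-40\right) = - 9 \cdot 1 \sqrt{\frac{145}{9}} \left(-40\right) = - 9 \cdot 1 \frac{\sqrt{145}}{3} \left(-40\right) = - 9 \frac{\sqrt{145}}{3} \left(-40\right) = - 3 \sqrt{145} \left(-40\right) = 120 \sqrt{145}$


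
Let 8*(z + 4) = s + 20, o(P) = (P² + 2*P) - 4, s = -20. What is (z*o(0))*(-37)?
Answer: -592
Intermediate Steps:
o(P) = -4 + P² + 2*P
z = -4 (z = -4 + (-20 + 20)/8 = -4 + (⅛)*0 = -4 + 0 = -4)
(z*o(0))*(-37) = -4*(-4 + 0² + 2*0)*(-37) = -4*(-4 + 0 + 0)*(-37) = -4*(-4)*(-37) = 16*(-37) = -592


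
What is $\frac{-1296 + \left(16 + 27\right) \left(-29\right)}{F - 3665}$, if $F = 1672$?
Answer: $\frac{2543}{1993} \approx 1.276$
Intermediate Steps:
$\frac{-1296 + \left(16 + 27\right) \left(-29\right)}{F - 3665} = \frac{-1296 + \left(16 + 27\right) \left(-29\right)}{1672 - 3665} = \frac{-1296 + 43 \left(-29\right)}{1672 - 3665} = \frac{-1296 - 1247}{-1993} = \left(-2543\right) \left(- \frac{1}{1993}\right) = \frac{2543}{1993}$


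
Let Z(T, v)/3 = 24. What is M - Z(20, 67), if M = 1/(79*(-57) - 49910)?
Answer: -3917737/54413 ≈ -72.000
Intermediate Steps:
Z(T, v) = 72 (Z(T, v) = 3*24 = 72)
M = -1/54413 (M = 1/(-4503 - 49910) = 1/(-54413) = -1/54413 ≈ -1.8378e-5)
M - Z(20, 67) = -1/54413 - 1*72 = -1/54413 - 72 = -3917737/54413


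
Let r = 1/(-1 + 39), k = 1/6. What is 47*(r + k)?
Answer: 517/57 ≈ 9.0702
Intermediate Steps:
k = 1/6 ≈ 0.16667
r = 1/38 ≈ 0.026316
47*(r + k) = 47*(1/38 + 1/6) = 47*(11/57) = 517/57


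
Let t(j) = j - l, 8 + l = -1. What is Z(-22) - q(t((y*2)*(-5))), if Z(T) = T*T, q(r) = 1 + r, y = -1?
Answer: 464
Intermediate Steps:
l = -9 (l = -8 - 1 = -9)
t(j) = 9 + j (t(j) = j - 1*(-9) = j + 9 = 9 + j)
Z(T) = T²
Z(-22) - q(t((y*2)*(-5))) = (-22)² - (1 + (9 - 1*2*(-5))) = 484 - (1 + (9 - 2*(-5))) = 484 - (1 + (9 + 10)) = 484 - (1 + 19) = 484 - 1*20 = 484 - 20 = 464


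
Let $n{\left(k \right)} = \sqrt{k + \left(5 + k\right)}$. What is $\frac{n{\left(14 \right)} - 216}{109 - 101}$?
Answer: $-27 + \frac{\sqrt{33}}{8} \approx -26.282$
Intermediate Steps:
$n{\left(k \right)} = \sqrt{5 + 2 k}$
$\frac{n{\left(14 \right)} - 216}{109 - 101} = \frac{\sqrt{5 + 2 \cdot 14} - 216}{109 - 101} = \frac{\sqrt{5 + 28} - 216}{8} = \left(\sqrt{33} - 216\right) \frac{1}{8} = \left(-216 + \sqrt{33}\right) \frac{1}{8} = -27 + \frac{\sqrt{33}}{8}$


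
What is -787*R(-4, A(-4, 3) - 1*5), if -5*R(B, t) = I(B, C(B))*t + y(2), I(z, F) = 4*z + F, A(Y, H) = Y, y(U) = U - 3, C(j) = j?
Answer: 140873/5 ≈ 28175.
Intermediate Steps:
y(U) = -3 + U
I(z, F) = F + 4*z
R(B, t) = ⅕ - B*t (R(B, t) = -((B + 4*B)*t + (-3 + 2))/5 = -((5*B)*t - 1)/5 = -(5*B*t - 1)/5 = -(-1 + 5*B*t)/5 = ⅕ - B*t)
-787*R(-4, A(-4, 3) - 1*5) = -787*(⅕ - 1*(-4)*(-4 - 1*5)) = -787*(⅕ - 1*(-4)*(-4 - 5)) = -787*(⅕ - 1*(-4)*(-9)) = -787*(⅕ - 36) = -787*(-179/5) = 140873/5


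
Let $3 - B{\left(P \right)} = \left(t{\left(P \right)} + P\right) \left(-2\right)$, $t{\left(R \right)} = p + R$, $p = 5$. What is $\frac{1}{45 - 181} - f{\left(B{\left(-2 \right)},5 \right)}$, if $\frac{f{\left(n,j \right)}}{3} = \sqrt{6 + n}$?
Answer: $- \frac{1}{136} - 3 \sqrt{11} \approx -9.9572$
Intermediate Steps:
$t{\left(R \right)} = 5 + R$
$B{\left(P \right)} = 13 + 4 P$ ($B{\left(P \right)} = 3 - \left(\left(5 + P\right) + P\right) \left(-2\right) = 3 - \left(5 + 2 P\right) \left(-2\right) = 3 - \left(-10 - 4 P\right) = 3 + \left(10 + 4 P\right) = 13 + 4 P$)
$f{\left(n,j \right)} = 3 \sqrt{6 + n}$
$\frac{1}{45 - 181} - f{\left(B{\left(-2 \right)},5 \right)} = \frac{1}{45 - 181} - 3 \sqrt{6 + \left(13 + 4 \left(-2\right)\right)} = \frac{1}{-136} - 3 \sqrt{6 + \left(13 - 8\right)} = - \frac{1}{136} - 3 \sqrt{6 + 5} = - \frac{1}{136} - 3 \sqrt{11}$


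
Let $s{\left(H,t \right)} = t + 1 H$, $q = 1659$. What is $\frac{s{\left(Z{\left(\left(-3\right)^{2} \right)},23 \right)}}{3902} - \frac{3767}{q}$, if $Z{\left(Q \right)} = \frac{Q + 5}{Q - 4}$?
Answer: $- \frac{73280159}{32367090} \approx -2.264$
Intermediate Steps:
$Z{\left(Q \right)} = \frac{5 + Q}{-4 + Q}$
$s{\left(H,t \right)} = H + t$ ($s{\left(H,t \right)} = t + H = H + t$)
$\frac{s{\left(Z{\left(\left(-3\right)^{2} \right)},23 \right)}}{3902} - \frac{3767}{q} = \frac{\frac{5 + \left(-3\right)^{2}}{-4 + \left(-3\right)^{2}} + 23}{3902} - \frac{3767}{1659} = \left(\frac{5 + 9}{-4 + 9} + 23\right) \frac{1}{3902} - \frac{3767}{1659} = \left(\frac{1}{5} \cdot 14 + 23\right) \frac{1}{3902} - \frac{3767}{1659} = \left(\frac{14}{5} + 23\right) \frac{1}{3902} - \frac{3767}{1659} = \frac{129}{5} \cdot \frac{1}{3902} - \frac{3767}{1659} = \frac{129}{19510} - \frac{3767}{1659} = - \frac{73280159}{32367090}$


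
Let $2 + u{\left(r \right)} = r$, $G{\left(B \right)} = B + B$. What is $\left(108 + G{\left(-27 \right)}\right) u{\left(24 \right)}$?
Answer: $1188$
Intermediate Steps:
$G{\left(B \right)} = 2 B$
$u{\left(r \right)} = -2 + r$
$\left(108 + G{\left(-27 \right)}\right) u{\left(24 \right)} = \left(108 + 2 \left(-27\right)\right) \left(-2 + 24\right) = \left(108 - 54\right) 22 = 54 \cdot 22 = 1188$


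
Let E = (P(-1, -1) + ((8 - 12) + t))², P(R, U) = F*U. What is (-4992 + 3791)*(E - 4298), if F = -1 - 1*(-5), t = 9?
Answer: 5160697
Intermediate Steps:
F = 4 (F = -1 + 5 = 4)
P(R, U) = 4*U
E = 1 (E = (4*(-1) + ((8 - 12) + 9))² = (-4 + (-4 + 9))² = (-4 + 5)² = 1² = 1)
(-4992 + 3791)*(E - 4298) = (-4992 + 3791)*(1 - 4298) = -1201*(-4297) = 5160697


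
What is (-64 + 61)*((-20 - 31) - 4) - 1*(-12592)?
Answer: 12757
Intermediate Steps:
(-64 + 61)*((-20 - 31) - 4) - 1*(-12592) = -3*(-51 - 4) + 12592 = -3*(-55) + 12592 = 165 + 12592 = 12757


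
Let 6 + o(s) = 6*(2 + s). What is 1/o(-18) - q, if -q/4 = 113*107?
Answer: 4933127/102 ≈ 48364.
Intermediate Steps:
o(s) = 6 + 6*s (o(s) = -6 + 6*(2 + s) = -6 + (12 + 6*s) = 6 + 6*s)
q = -48364 (q = -452*107 = -4*12091 = -48364)
1/o(-18) - q = 1/(6 + 6*(-18)) - 1*(-48364) = 1/(6 - 108) + 48364 = 1/(-102) + 48364 = -1/102 + 48364 = 4933127/102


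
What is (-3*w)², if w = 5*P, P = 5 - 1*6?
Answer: 225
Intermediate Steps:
P = -1 (P = 5 - 6 = -1)
w = -5 (w = 5*(-1) = -5)
(-3*w)² = (-3*(-5))² = 15² = 225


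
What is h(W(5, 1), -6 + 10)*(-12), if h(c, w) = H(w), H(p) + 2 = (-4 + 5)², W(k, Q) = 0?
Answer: 12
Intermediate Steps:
H(p) = -1 (H(p) = -2 + (-4 + 5)² = -2 + 1² = -2 + 1 = -1)
h(c, w) = -1
h(W(5, 1), -6 + 10)*(-12) = -1*(-12) = 12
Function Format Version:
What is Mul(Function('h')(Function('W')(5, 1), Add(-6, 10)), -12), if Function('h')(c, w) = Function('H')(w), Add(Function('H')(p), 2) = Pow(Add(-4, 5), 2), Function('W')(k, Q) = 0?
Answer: 12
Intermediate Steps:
Function('H')(p) = -1 (Function('H')(p) = Add(-2, Pow(Add(-4, 5), 2)) = Add(-2, Pow(1, 2)) = Add(-2, 1) = -1)
Function('h')(c, w) = -1
Mul(Function('h')(Function('W')(5, 1), Add(-6, 10)), -12) = Mul(-1, -12) = 12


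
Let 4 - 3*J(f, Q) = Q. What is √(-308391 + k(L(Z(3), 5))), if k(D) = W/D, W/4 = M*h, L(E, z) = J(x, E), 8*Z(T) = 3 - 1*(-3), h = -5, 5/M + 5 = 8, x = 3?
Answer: I*√52123279/13 ≈ 555.36*I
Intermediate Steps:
M = 5/3 (M = 5/(-5 + 8) = 5/3 ≈ 1.6667)
J(f, Q) = 4/3 - Q/3
Z(T) = ¾ (Z(T) = (3 - 1*(-3))/8 = (3 + 3)/8 = (⅛)*6 = ¾)
L(E, z) = 4/3 - E/3
W = -100/3 (W = 4*((5/3)*(-5)) = 4*(-25/3) = -100/3 ≈ -33.333)
k(D) = -100/(3*D)
√(-308391 + k(L(Z(3), 5))) = √(-308391 - 100/(3*(4/3 - ⅓*¾))) = √(-308391 - 100/(3*(4/3 - ¼))) = √(-308391 - 100/(3*13/12)) = √(-308391 - 100/3*12/13) = √(-308391 - 400/13) = √(-4009483/13) = I*√52123279/13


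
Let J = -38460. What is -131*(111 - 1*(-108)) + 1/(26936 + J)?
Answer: -330612037/11524 ≈ -28689.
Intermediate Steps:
-131*(111 - 1*(-108)) + 1/(26936 + J) = -131*(111 - 1*(-108)) + 1/(26936 - 38460) = -131*(111 + 108) + 1/(-11524) = -131*219 - 1/11524 = -28689 - 1/11524 = -330612037/11524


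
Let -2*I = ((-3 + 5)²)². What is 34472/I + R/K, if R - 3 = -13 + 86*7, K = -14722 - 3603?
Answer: -78963017/18325 ≈ -4309.0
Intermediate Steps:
K = -18325
R = 592 (R = 3 + (-13 + 86*7) = 3 + (-13 + 602) = 3 + 589 = 592)
I = -8 (I = -(-3 + 5)⁴/2 = -(2²)²/2 = -½*4² = -½*16 = -8)
34472/I + R/K = 34472/(-8) + 592/(-18325) = 34472*(-⅛) + 592*(-1/18325) = -4309 - 592/18325 = -78963017/18325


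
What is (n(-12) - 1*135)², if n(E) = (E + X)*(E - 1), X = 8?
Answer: 6889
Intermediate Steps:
n(E) = (-1 + E)*(8 + E) (n(E) = (E + 8)*(E - 1) = (8 + E)*(-1 + E) = (-1 + E)*(8 + E))
(n(-12) - 1*135)² = ((-8 + (-12)² + 7*(-12)) - 1*135)² = ((-8 + 144 - 84) - 135)² = (52 - 135)² = (-83)² = 6889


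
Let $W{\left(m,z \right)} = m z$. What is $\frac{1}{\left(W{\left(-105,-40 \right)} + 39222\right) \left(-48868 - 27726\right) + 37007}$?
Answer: $- \frac{1}{3325827661} \approx -3.0068 \cdot 10^{-10}$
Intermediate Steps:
$\frac{1}{\left(W{\left(-105,-40 \right)} + 39222\right) \left(-48868 - 27726\right) + 37007} = \frac{1}{\left(\left(-105\right) \left(-40\right) + 39222\right) \left(-48868 - 27726\right) + 37007} = \frac{1}{\left(4200 + 39222\right) \left(-76594\right) + 37007} = \frac{1}{43422 \left(-76594\right) + 37007} = \frac{1}{-3325864668 + 37007} = \frac{1}{-3325827661} = - \frac{1}{3325827661}$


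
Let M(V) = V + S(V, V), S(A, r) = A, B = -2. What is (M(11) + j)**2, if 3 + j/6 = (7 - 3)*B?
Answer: 1936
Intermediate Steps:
M(V) = 2*V (M(V) = V + V = 2*V)
j = -66 (j = -18 + 6*((7 - 3)*(-2)) = -18 + 6*(4*(-2)) = -18 + 6*(-8) = -18 - 48 = -66)
(M(11) + j)**2 = (2*11 - 66)**2 = (22 - 66)**2 = (-44)**2 = 1936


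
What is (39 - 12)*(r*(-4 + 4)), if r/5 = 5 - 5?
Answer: 0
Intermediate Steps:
r = 0 (r = 5*(5 - 5) = 5*0 = 0)
(39 - 12)*(r*(-4 + 4)) = (39 - 12)*(0*(-4 + 4)) = 27*(0*0) = 27*0 = 0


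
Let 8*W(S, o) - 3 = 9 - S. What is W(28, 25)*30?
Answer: -60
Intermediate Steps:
W(S, o) = 3/2 - S/8 (W(S, o) = 3/8 + (9 - S)/8 = 3/8 + (9/8 - S/8) = 3/2 - S/8)
W(28, 25)*30 = (3/2 - ⅛*28)*30 = (3/2 - 7/2)*30 = -2*30 = -60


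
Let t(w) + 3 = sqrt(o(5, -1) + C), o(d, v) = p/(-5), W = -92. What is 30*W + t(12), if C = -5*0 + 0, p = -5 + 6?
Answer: -2763 + I*sqrt(5)/5 ≈ -2763.0 + 0.44721*I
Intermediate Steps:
p = 1
o(d, v) = -1/5 (o(d, v) = 1/(-5) = 1*(-1/5) = -1/5)
C = 0 (C = 0 + 0 = 0)
t(w) = -3 + I*sqrt(5)/5 (t(w) = -3 + sqrt(-1/5 + 0) = -3 + sqrt(-1/5) = -3 + I*sqrt(5)/5)
30*W + t(12) = 30*(-92) + (-3 + I*sqrt(5)/5) = -2760 + (-3 + I*sqrt(5)/5) = -2763 + I*sqrt(5)/5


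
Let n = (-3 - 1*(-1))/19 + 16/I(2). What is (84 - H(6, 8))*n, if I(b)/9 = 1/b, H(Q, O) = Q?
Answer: 15340/57 ≈ 269.12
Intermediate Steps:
I(b) = 9/b (I(b) = 9*(1/b) = 9/b)
n = 590/171 (n = (-3 - 1*(-1))/19 + 16/((9/2)) = (-3 + 1)*(1/19) + 16/((9*(½))) = -2*1/19 + 16/(9/2) = -2/19 + 16*(2/9) = -2/19 + 32/9 = 590/171 ≈ 3.4503)
(84 - H(6, 8))*n = (84 - 1*6)*(590/171) = (84 - 6)*(590/171) = 78*(590/171) = 15340/57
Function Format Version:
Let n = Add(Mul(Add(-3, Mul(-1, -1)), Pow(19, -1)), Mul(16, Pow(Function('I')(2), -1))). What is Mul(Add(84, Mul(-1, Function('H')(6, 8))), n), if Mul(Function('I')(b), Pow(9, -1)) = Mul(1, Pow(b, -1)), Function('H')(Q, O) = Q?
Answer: Rational(15340, 57) ≈ 269.12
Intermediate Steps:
Function('I')(b) = Mul(9, Pow(b, -1)) (Function('I')(b) = Mul(9, Mul(1, Pow(b, -1))) = Mul(9, Pow(b, -1)))
n = Rational(590, 171) (n = Add(Mul(Add(-3, Mul(-1, -1)), Pow(19, -1)), Mul(16, Pow(Mul(9, Pow(2, -1)), -1))) = Add(Mul(Add(-3, 1), Rational(1, 19)), Mul(16, Pow(Mul(9, Rational(1, 2)), -1))) = Add(Mul(-2, Rational(1, 19)), Mul(16, Pow(Rational(9, 2), -1))) = Add(Rational(-2, 19), Mul(16, Rational(2, 9))) = Add(Rational(-2, 19), Rational(32, 9)) = Rational(590, 171) ≈ 3.4503)
Mul(Add(84, Mul(-1, Function('H')(6, 8))), n) = Mul(Add(84, Mul(-1, 6)), Rational(590, 171)) = Mul(Add(84, -6), Rational(590, 171)) = Mul(78, Rational(590, 171)) = Rational(15340, 57)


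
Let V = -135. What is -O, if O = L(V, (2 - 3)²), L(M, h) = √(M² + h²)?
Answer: -√18226 ≈ -135.00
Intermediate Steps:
O = √18226 (O = √((-135)² + ((2 - 3)²)²) = √(18225 + ((-1)²)²) = √(18225 + 1²) = √(18225 + 1) = √18226 ≈ 135.00)
-O = -√18226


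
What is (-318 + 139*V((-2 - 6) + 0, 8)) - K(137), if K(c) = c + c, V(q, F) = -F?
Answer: -1704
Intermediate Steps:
K(c) = 2*c
(-318 + 139*V((-2 - 6) + 0, 8)) - K(137) = (-318 + 139*(-1*8)) - 2*137 = (-318 + 139*(-8)) - 1*274 = (-318 - 1112) - 274 = -1430 - 274 = -1704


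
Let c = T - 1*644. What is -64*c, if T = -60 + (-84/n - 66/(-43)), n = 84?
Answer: 1935936/43 ≈ 45022.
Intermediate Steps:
T = -2557/43 (T = -60 + (-84/84 - 66/(-43)) = -60 + (-84*1/84 - 66*(-1/43)) = -60 + (-1 + 66/43) = -60 + 23/43 = -2557/43 ≈ -59.465)
c = -30249/43 (c = -2557/43 - 1*644 = -2557/43 - 644 = -30249/43 ≈ -703.46)
-64*c = -64*(-30249/43) = 1935936/43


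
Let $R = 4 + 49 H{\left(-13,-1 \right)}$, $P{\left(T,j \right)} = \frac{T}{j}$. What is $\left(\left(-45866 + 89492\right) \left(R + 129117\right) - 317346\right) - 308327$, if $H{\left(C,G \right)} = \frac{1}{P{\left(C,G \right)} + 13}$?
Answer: $\frac{73222360786}{13} \approx 5.6325 \cdot 10^{9}$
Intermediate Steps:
$H{\left(C,G \right)} = \frac{1}{13 + \frac{C}{G}}$ ($H{\left(C,G \right)} = \frac{1}{\frac{C}{G} + 13} = \frac{1}{13 + \frac{C}{G}}$)
$R = \frac{153}{26}$ ($R = 4 + 49 \left(- \frac{1}{-13 + 13 \left(-1\right)}\right) = 4 + 49 \left(- \frac{1}{-13 - 13}\right) = 4 + 49 \left(- \frac{1}{-26}\right) = 4 + 49 \left(\left(-1\right) \left(- \frac{1}{26}\right)\right) = 4 + 49 \cdot \frac{1}{26} = 4 + \frac{49}{26} = \frac{153}{26} \approx 5.8846$)
$\left(\left(-45866 + 89492\right) \left(R + 129117\right) - 317346\right) - 308327 = \left(\left(-45866 + 89492\right) \left(\frac{153}{26} + 129117\right) - 317346\right) - 308327 = \left(43626 \cdot \frac{3357195}{26} - 317346\right) - 308327 = \left(\frac{73230494535}{13} - 317346\right) - 308327 = \frac{73226369037}{13} - 308327 = \frac{73222360786}{13}$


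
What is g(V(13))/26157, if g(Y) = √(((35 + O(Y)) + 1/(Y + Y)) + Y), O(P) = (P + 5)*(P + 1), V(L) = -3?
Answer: √1002/156942 ≈ 0.00020169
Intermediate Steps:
O(P) = (1 + P)*(5 + P) (O(P) = (5 + P)*(1 + P) = (1 + P)*(5 + P))
g(Y) = √(40 + Y² + 1/(2*Y) + 7*Y) (g(Y) = √(((35 + (5 + Y² + 6*Y)) + 1/(Y + Y)) + Y) = √(((40 + Y² + 6*Y) + 1/(2*Y)) + Y) = √((40 + Y² + 1/(2*Y) + 6*Y) + Y) = √(40 + Y² + 1/(2*Y) + 7*Y))
g(V(13))/26157 = (√(160 + 2/(-3) + 4*(-3)² + 28*(-3))/2)/26157 = (√(160 + 2*(-⅓) + 4*9 - 84)/2)*(1/26157) = (√(160 - ⅔ + 36 - 84)/2)*(1/26157) = (√(334/3)/2)*(1/26157) = ((√1002/3)/2)*(1/26157) = (√1002/6)*(1/26157) = √1002/156942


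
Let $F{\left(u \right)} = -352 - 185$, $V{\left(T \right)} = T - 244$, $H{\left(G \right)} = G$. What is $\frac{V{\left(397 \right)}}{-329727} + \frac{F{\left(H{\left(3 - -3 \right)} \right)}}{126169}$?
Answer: $- \frac{65455752}{13867108621} \approx -0.0047202$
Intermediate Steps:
$V{\left(T \right)} = -244 + T$ ($V{\left(T \right)} = T - 244 = -244 + T$)
$F{\left(u \right)} = -537$ ($F{\left(u \right)} = -352 - 185 = -537$)
$\frac{V{\left(397 \right)}}{-329727} + \frac{F{\left(H{\left(3 - -3 \right)} \right)}}{126169} = \frac{-244 + 397}{-329727} - \frac{537}{126169} = 153 \left(- \frac{1}{329727}\right) - \frac{537}{126169} = - \frac{51}{109909} - \frac{537}{126169} = - \frac{65455752}{13867108621}$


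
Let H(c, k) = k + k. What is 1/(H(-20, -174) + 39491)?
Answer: 1/39143 ≈ 2.5547e-5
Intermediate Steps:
H(c, k) = 2*k
1/(H(-20, -174) + 39491) = 1/(2*(-174) + 39491) = 1/(-348 + 39491) = 1/39143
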